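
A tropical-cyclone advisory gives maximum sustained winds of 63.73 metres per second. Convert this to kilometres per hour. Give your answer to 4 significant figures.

229.4 km/h

1 m/s = 3.6 km/h, so 63.73 × 3.6 = 229.4 km/h.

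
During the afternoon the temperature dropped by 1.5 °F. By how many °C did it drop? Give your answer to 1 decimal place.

0.8 °C

Converting a difference, only the 9/5 scale factor applies: Δ°C = 1.5 × 0.5556 = 0.8 °C.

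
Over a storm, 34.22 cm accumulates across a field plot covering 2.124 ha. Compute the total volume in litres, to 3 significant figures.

Depth: 34.22 cm × 10 = 342.2 mm.
Area: 2.124 ha = 21240 m².
1 mm over 1 m² is 1 L, so volume = 342.2 × 21240 = 7268328 L ≈ 7270000 L.

7270000 litres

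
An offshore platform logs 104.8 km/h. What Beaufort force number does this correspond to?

104.8 km/h = 29.1 m/s, which is Beaufort 11 (violent storm, 28.5–32.6 m/s).

Beaufort force 11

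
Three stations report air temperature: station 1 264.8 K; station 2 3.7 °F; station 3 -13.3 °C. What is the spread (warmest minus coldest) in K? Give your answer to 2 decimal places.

7.37 K

station 1: 264.8 K = -8.350 °C.
station 2: 3.7 °F = -15.722 °C.
Spread: (-8.350) − (-15.722) = 7.372 °C.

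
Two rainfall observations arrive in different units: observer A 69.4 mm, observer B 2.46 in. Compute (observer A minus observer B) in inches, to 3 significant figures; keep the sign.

observer A: 69.4 mm = 2.73228 in.
Difference: 2.73228 − 2.46000 = 0.272 in.

0.272 in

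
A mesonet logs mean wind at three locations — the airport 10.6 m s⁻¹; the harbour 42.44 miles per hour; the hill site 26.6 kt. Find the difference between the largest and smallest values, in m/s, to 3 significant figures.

the harbour: 42.44 mph = 18.9724 m/s.
the hill site: 26.6 kt = 13.6842 m/s.
Spread: 18.9724 − 10.6000 = 8.37 m/s.

8.37 m/s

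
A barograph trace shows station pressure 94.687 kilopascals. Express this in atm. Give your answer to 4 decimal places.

1 kPa = 0.00986923 atm, so 94.687 × 0.00986923 = 0.9345 atm.

0.9345 atm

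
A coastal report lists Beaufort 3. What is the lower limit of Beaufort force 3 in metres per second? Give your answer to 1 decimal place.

Beaufort 3 (gentle breeze) spans 3.4–5.4 m/s.

3.4 m/s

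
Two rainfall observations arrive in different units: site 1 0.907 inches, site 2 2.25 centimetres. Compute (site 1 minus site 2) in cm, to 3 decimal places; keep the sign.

site 1: 0.907 in = 2.30378 cm.
Difference: 2.30378 − 2.25000 = 0.054 cm.

0.054 cm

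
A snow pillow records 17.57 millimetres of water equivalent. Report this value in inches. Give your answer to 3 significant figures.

0.692 in

1 mm = 0.0393701 in, so 17.57 × 0.0393701 = 0.692 in.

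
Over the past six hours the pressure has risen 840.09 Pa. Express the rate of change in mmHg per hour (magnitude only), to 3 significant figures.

840.09 Pa / 6 h × 0.00750062 mmHg/Pa = 1.05 mmHg/h.

1.05 mmHg per hour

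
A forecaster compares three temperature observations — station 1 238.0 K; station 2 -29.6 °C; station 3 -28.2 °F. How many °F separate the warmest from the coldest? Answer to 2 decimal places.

9.99 °F

station 1: 238.0 K = -35.150 °C.
station 3: -28.2 °F = -33.444 °C.
Spread: (-29.600) − (-35.150) = 5.550 °C = 9.99 °F.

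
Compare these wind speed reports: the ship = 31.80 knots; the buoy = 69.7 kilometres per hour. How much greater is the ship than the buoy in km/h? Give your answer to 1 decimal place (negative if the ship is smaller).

-10.8 km/h

the ship: 31.80 kt = 58.894 km/h.
Difference: 58.894 − 69.700 = -10.8 km/h.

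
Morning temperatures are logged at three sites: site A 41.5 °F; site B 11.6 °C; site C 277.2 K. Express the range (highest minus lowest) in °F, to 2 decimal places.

13.59 °F

site A: 41.5 °F = 5.278 °C.
site C: 277.2 K = 4.050 °C.
Spread: 11.600 − 4.050 = 7.550 °C = 13.59 °F.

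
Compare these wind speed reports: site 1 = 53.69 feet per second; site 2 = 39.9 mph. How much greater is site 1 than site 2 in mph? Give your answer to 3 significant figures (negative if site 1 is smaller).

site 1: 53.69 ft/s = 36.6068 mph.
Difference: 36.6068 − 39.9000 = -3.29 mph.

-3.29 mph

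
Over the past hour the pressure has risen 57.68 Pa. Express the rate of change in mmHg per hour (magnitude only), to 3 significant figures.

0.433 mmHg per hour

57.68 Pa / 1 h × 0.00750062 mmHg/Pa = 0.433 mmHg/h.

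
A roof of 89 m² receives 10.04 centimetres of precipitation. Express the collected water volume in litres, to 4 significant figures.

8936 litres

Depth: 10.04 cm × 10 = 100.4 mm.
1 mm over 1 m² is 1 L, so volume = 100.4 × 89 = 8935.6 L ≈ 8936 L.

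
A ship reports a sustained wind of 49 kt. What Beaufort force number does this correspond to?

Beaufort force 10

49 kt lies in the Beaufort 10 band (storm, 48–55 kt).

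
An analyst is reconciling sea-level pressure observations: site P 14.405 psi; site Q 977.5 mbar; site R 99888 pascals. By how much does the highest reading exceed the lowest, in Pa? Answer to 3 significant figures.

2140 Pa

site P: 14.405 psi = 99318.98 Pa.
site Q: 977.5 mb = 97750.00 Pa.
Spread: 99888.00 − 97750.00 = 2140 Pa.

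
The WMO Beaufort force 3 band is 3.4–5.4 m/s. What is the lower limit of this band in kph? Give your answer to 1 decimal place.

3.4–5.4 m/s × 3.6 = 12.2–19.4 km/h.

12.2 km/h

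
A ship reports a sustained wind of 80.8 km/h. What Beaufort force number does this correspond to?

Beaufort force 9

80.8 km/h = 22.4 m/s, which is Beaufort 9 (strong gale, 20.8–24.4 m/s).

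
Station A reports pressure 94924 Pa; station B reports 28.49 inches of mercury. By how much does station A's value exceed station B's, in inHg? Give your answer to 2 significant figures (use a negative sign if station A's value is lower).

-0.46 inHg

station A: 94924 Pa = 28.0310 inHg.
Difference: 28.0310 − 28.4900 = -0.46 inHg.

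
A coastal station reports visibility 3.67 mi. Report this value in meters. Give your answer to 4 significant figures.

5906 m

1 SM = 1609.34 m, so 3.67 × 1609.34 = 5906 m.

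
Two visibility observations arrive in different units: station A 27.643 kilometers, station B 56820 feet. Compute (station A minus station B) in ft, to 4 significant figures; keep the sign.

station A: 27.643 km = 90692.26 ft.
Difference: 90692.26 − 56820.00 = 33870 ft.

33870 ft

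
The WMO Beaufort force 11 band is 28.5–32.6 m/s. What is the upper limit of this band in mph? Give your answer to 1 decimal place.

28.5–32.6 m/s × 2.237 = 63.8–72.9 mph.

72.9 mph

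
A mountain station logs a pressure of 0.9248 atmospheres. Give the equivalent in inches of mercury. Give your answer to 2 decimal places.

27.67 inHg

1 atm = 29.9213 inHg, so 0.9248 × 29.9213 = 27.67 inHg.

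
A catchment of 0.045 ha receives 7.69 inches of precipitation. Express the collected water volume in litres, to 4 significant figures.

87900 litres

Depth: 7.69 in × 25.4 = 195.326 mm.
Area: 0.045 ha = 450 m².
1 mm over 1 m² is 1 L, so volume = 195.326 × 450 = 87896.7 L ≈ 87900 L.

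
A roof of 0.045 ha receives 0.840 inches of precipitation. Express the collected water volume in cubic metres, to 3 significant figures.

9.60 cubic metres

Depth: 0.840 in × 25.4 = 21.336 mm.
Area: 0.045 ha = 450 m².
1 mm over 1 m² is 1 L, so volume = 21.336 × 450 = 9601.2 L = 9.60 m³.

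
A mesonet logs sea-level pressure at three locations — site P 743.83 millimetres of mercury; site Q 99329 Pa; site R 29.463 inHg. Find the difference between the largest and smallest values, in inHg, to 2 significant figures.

0.18 inHg

site P: 743.83 mmHg = 29.2846 inHg.
site Q: 99329 Pa = 29.3318 inHg.
Spread: 29.4630 − 29.2846 = 0.18 inHg.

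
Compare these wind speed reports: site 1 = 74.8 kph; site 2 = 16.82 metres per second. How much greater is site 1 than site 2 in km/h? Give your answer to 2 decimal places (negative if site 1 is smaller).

14.25 km/h

site 2: 16.82 m/s = 60.5520 km/h.
Difference: 74.8000 − 60.5520 = 14.25 km/h.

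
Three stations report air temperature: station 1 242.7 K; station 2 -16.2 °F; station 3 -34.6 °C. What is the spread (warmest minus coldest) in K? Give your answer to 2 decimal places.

station 1: 242.7 K = -30.450 °C.
station 2: -16.2 °F = -26.778 °C.
Spread: (-26.778) − (-34.600) = 7.822 °C.

7.82 K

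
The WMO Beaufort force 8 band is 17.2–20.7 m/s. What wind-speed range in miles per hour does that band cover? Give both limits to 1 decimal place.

38.5 to 46.3 mph

17.2–20.7 m/s × 2.237 = 38.5–46.3 mph.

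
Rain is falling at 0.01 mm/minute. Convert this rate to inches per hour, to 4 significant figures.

0.01 mm/minute × 0.0393701 in/mm × 60 minute/hour = 0.02362 in/hour.

0.02362 in/hour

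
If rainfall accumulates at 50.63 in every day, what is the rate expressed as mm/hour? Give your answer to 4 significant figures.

53.58 mm/hour

50.63 in/day × 25.4 mm/in × 0.0416667 day/hour = 53.58 mm/hour.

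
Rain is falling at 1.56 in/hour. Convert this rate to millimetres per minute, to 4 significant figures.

1.56 in/hour × 25.4 mm/in × 0.0166667 hour/minute = 0.6604 mm/minute.

0.6604 mm/minute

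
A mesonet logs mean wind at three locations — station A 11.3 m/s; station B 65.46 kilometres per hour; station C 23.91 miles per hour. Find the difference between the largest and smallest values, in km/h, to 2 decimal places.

26.98 km/h

station A: 11.3 m/s = 40.6800 km/h.
station C: 23.91 mph = 38.4794 km/h.
Spread: 65.4600 − 38.4794 = 26.98 km/h.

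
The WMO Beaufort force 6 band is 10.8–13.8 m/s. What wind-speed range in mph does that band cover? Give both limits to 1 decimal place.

10.8–13.8 m/s × 2.237 = 24.2–30.9 mph.

24.2 to 30.9 mph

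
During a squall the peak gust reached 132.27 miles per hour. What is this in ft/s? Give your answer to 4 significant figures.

1 mph = 1.46667 ft/s, so 132.27 × 1.46667 = 194.0 ft/s.

194.0 ft/s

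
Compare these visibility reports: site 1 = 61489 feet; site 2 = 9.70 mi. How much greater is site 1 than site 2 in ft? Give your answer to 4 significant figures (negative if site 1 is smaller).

site 2: 9.70 SM = 51216.00 ft.
Difference: 61489.00 − 51216.00 = 10270 ft.

10270 ft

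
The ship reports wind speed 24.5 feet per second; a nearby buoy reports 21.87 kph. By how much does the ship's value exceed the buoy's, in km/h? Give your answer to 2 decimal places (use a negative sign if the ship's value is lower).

5.01 km/h

the ship: 24.5 ft/s = 26.8834 km/h.
Difference: 26.8834 − 21.8700 = 5.01 km/h.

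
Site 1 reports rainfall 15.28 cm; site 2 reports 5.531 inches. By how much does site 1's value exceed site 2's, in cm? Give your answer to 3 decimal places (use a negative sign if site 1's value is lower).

site 2: 5.531 in = 14.04874 cm.
Difference: 15.28000 − 14.04874 = 1.231 cm.

1.231 cm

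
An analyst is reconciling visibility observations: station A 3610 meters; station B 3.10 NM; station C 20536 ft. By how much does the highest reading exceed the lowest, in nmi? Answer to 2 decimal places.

station A: 3610 m = 1.9492 nmi.
station C: 20536 ft = 3.3798 nmi.
Spread: 3.3798 − 1.9492 = 1.43 nmi.

1.43 nmi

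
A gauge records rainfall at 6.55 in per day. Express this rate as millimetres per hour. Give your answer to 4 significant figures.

6.55 in/day × 25.4 mm/in × 0.0416667 day/hour = 6.932 mm/hour.

6.932 mm/hour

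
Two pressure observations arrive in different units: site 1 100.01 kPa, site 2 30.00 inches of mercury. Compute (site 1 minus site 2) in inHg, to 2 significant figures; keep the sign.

-0.47 inHg

site 1: 100.01 kPa = 29.5329 inHg.
Difference: 29.5329 − 30.0000 = -0.47 inHg.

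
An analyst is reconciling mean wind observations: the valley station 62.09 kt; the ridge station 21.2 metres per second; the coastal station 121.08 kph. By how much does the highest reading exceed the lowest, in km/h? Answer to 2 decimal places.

the valley station: 62.09 kt = 114.9907 km/h.
the ridge station: 21.2 m/s = 76.3200 km/h.
Spread: 121.0800 − 76.3200 = 44.76 km/h.

44.76 km/h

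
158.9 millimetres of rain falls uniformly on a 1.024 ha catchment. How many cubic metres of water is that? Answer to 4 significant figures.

Area: 1.024 ha = 10240 m².
1 mm over 1 m² is 1 L, so volume = 158.9 × 10240 = 1627136 L = 1627 m³.

1627 cubic metres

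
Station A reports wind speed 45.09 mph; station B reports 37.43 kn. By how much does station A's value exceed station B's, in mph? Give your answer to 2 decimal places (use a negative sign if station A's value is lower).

station B: 37.43 kt = 43.0737 mph.
Difference: 45.0900 − 43.0737 = 2.02 mph.

2.02 mph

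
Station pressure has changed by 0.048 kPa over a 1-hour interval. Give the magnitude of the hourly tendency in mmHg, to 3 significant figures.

0.048 kPa / 1 h × 7.50062 mmHg/kPa = 0.360 mmHg/h.

0.360 mmHg per hour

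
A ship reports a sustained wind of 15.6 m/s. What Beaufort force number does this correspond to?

15.6 m/s lies in the Beaufort 7 band (near gale, 13.9–17.1 m/s).

Beaufort force 7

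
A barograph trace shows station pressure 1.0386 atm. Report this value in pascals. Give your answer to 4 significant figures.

1 atm = 101325 Pa, so 1.0386 × 101325 = 105200 Pa.

105200 Pa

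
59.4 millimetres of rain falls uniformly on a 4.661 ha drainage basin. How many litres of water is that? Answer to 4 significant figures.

2769000 litres

Area: 4.661 ha = 46610 m².
1 mm over 1 m² is 1 L, so volume = 59.4 × 46610 = 2768634 L ≈ 2769000 L.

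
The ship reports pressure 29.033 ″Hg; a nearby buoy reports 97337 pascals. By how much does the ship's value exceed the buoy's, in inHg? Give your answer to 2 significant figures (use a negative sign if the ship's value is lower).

0.29 inHg

the buoy: 97337 Pa = 28.7436 inHg.
Difference: 29.0330 − 28.7436 = 0.29 inHg.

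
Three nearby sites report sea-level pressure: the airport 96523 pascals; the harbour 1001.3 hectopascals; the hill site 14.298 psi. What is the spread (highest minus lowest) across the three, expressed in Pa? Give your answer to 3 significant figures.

3610 Pa

the harbour: 1001.3 hPa = 100130.00 Pa.
the hill site: 14.298 psi = 98581.24 Pa.
Spread: 100130.00 − 96523.00 = 3610 Pa.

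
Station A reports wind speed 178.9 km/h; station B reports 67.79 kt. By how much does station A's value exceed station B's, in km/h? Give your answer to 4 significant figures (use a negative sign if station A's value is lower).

station B: 67.79 kt = 125.5471 km/h.
Difference: 178.9000 − 125.5471 = 53.35 km/h.

53.35 km/h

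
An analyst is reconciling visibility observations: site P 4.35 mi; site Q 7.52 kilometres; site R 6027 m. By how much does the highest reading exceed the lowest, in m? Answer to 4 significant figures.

1493 m

site P: 4.35 SM = 7000.65 m.
site Q: 7.52 km = 7520.00 m.
Spread: 7520.00 − 6027.00 = 1493 m.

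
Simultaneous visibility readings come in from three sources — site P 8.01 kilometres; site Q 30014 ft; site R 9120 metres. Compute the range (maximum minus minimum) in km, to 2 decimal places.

site Q: 30014 ft = 9.1483 km.
site R: 9120 m = 9.1200 km.
Spread: 9.1483 − 8.0100 = 1.14 km.

1.14 km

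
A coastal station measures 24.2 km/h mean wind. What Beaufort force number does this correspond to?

24.2 km/h = 6.7 m/s, which is Beaufort 4 (moderate breeze, 5.5–7.9 m/s).

Beaufort force 4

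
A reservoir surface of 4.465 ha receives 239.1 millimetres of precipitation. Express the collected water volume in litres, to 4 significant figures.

Area: 4.465 ha = 44650 m².
1 mm over 1 m² is 1 L, so volume = 239.1 × 44650 = 10675815 L ≈ 10680000 L.

10680000 litres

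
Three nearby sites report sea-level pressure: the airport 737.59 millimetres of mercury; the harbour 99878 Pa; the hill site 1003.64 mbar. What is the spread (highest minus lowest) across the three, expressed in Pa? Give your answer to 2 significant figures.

the airport: 737.59 mmHg = 98337.26 Pa.
the hill site: 1003.64 mb = 100364.00 Pa.
Spread: 100364.00 − 98337.26 = 2000 Pa.

2000 Pa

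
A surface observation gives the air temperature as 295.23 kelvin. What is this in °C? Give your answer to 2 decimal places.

22.08 °C

°C = 295.23 − 273.15 = 22.08 °C.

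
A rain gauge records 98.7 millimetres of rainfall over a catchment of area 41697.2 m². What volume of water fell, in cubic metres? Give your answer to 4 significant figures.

4116 cubic metres

1 mm over 1 m² is 1 L, so volume = 98.7 × 41697.2 = 4115513.6 L = 4116 m³.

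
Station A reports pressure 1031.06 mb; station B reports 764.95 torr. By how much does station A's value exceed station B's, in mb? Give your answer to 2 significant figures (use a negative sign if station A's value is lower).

11 mb

station B: 764.95 mmHg = 1019.85 mb.
Difference: 1031.06 − 1019.85 = 11 mb.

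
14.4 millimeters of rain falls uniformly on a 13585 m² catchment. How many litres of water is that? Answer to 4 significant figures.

195600 litres

1 mm over 1 m² is 1 L, so volume = 14.4 × 13585 = 195624 L ≈ 195600 L.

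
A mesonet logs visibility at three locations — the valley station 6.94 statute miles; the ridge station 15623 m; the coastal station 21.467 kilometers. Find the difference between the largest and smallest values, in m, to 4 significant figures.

the valley station: 6.94 SM = 11168.85 m.
the coastal station: 21.467 km = 21467.00 m.
Spread: 21467.00 − 11168.85 = 10300 m.

10300 m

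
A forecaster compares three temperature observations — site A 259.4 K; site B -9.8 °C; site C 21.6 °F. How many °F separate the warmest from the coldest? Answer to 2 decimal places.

14.35 °F

site A: 259.4 K = -13.750 °C.
site C: 21.6 °F = -5.778 °C.
Spread: (-5.778) − (-13.750) = 7.972 °C = 14.35 °F.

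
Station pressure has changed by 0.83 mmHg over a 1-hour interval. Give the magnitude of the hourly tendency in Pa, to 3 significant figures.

0.83 mmHg / 1 h × 133.322 Pa/mmHg = 111 Pa/h.

111 Pa per hour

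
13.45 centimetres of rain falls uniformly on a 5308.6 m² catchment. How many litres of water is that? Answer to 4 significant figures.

Depth: 13.45 cm × 10 = 134.5 mm.
1 mm over 1 m² is 1 L, so volume = 134.5 × 5308.6 = 714006.7 L ≈ 714000 L.

714000 litres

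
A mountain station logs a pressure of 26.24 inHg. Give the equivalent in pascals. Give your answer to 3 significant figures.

88900 Pa

1 inHg = 3386.39 Pa, so 26.24 × 3386.39 = 88900 Pa.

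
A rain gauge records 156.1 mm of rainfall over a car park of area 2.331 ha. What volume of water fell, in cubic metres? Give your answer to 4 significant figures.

Area: 2.331 ha = 23310 m².
1 mm over 1 m² is 1 L, so volume = 156.1 × 23310 = 3638691 L = 3639 m³.

3639 cubic metres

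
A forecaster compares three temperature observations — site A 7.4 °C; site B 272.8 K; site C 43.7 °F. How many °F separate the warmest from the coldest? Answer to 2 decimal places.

13.95 °F

site B: 272.8 K = -0.350 °C.
site C: 43.7 °F = 6.500 °C.
Spread: 7.400 − (-0.350) = 7.750 °C = 13.95 °F.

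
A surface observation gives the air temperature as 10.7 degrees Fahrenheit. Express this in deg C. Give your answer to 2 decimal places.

-11.83 °C

°C = (°F − 32) × 5/9 = (10.7 − 32) / 1.8 = -11.83 °C.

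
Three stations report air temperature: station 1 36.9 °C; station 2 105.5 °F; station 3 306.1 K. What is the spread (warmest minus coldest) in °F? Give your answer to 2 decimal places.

station 2: 105.5 °F = 40.833 °C.
station 3: 306.1 K = 32.950 °C.
Spread: 40.833 − 32.950 = 7.883 °C = 14.19 °F.

14.19 °F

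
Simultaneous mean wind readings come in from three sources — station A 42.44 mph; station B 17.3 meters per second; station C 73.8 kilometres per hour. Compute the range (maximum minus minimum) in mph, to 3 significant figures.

station B: 17.3 m/s = 38.6990 mph.
station C: 73.8 km/h = 45.8572 mph.
Spread: 45.8572 − 38.6990 = 7.16 mph.

7.16 mph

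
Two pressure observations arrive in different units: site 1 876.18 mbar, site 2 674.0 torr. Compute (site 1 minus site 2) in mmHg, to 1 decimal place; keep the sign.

-16.8 mmHg

site 1: 876.18 mb = 657.189 mmHg.
Difference: 657.189 − 674.000 = -16.8 mmHg.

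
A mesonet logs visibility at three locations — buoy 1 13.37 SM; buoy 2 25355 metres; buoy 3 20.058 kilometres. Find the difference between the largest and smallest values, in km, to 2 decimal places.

buoy 1: 13.37 SM = 21.5169 km.
buoy 2: 25355 m = 25.3550 km.
Spread: 25.3550 − 20.0580 = 5.30 km.

5.30 km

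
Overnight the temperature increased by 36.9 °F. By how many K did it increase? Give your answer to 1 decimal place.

20.5 K

A change of 1 °C equals a change of 1.8 °F: ΔK = 36.9 × 0.5556 = 20.5 K.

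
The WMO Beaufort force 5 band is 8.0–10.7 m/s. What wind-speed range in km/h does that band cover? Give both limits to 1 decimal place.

8.0–10.7 m/s × 3.6 = 28.8–38.5 km/h.

28.8 to 38.5 km/h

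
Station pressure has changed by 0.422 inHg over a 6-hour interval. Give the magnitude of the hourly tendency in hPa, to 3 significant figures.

0.422 inHg / 6 h × 33.8639 hPa/inHg = 2.38 hPa/h.

2.38 hPa per hour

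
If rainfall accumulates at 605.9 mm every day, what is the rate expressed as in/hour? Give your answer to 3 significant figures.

0.994 in/hour

605.9 mm/day × 0.0393701 in/mm × 0.0416667 day/hour = 0.994 in/hour.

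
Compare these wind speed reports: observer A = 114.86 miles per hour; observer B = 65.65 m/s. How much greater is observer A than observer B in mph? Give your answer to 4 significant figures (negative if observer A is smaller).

-31.99 mph

observer B: 65.65 m/s = 146.8549 mph.
Difference: 114.8600 − 146.8549 = -31.99 mph.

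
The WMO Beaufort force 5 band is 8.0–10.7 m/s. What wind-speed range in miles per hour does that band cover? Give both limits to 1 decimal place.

8.0–10.7 m/s × 2.237 = 17.9–23.9 mph.

17.9 to 23.9 mph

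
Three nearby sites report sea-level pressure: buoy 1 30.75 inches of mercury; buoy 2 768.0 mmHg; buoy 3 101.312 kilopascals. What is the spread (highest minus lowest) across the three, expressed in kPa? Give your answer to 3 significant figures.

buoy 1: 30.75 inHg = 104.1315 kPa.
buoy 2: 768.0 mmHg = 102.3916 kPa.
Spread: 104.1315 − 101.3120 = 2.82 kPa.

2.82 kPa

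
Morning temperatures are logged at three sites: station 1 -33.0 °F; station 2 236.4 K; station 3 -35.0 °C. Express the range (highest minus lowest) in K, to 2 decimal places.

station 1: -33.0 °F = -36.111 °C.
station 2: 236.4 K = -36.750 °C.
Spread: (-35.000) − (-36.750) = 1.750 °C.

1.75 K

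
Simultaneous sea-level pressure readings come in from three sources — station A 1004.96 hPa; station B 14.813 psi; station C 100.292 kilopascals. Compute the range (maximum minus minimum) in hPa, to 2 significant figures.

18 hPa

station B: 14.813 psi = 1021.32 hPa.
station C: 100.292 kPa = 1002.92 hPa.
Spread: 1021.32 − 1002.92 = 18 hPa.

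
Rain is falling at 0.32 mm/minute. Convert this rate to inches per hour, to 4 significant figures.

0.7559 in/hour

0.32 mm/minute × 0.0393701 in/mm × 60 minute/hour = 0.7559 in/hour.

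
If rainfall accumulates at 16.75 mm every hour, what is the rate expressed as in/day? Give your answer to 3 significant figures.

15.8 in/day

16.75 mm/hour × 0.0393701 in/mm × 24 hour/day = 15.8 in/day.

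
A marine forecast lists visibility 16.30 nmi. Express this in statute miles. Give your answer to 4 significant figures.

18.76 SM

1 nmi = 1.15078 SM, so 16.30 × 1.15078 = 18.76 SM.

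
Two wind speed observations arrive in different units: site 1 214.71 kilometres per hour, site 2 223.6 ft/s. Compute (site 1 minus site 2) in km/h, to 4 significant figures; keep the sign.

site 2: 223.6 ft/s = 245.3518 km/h.
Difference: 214.7100 − 245.3518 = -30.64 km/h.

-30.64 km/h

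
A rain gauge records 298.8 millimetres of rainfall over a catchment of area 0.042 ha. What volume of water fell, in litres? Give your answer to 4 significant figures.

125500 litres

Area: 0.042 ha = 420 m².
1 mm over 1 m² is 1 L, so volume = 298.8 × 420 = 125496 L ≈ 125500 L.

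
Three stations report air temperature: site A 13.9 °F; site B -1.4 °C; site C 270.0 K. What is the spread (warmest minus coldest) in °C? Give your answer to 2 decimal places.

8.66 °C

site A: 13.9 °F = -10.056 °C.
site C: 270.0 K = -3.150 °C.
Spread: (-1.400) − (-10.056) = 8.656 °C.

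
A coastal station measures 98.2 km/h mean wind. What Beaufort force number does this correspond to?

Beaufort force 10

98.2 km/h = 27.3 m/s, which is Beaufort 10 (storm, 24.5–28.4 m/s).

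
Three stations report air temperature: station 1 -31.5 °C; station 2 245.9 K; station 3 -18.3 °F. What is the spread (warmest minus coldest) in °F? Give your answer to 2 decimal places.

7.65 °F

station 2: 245.9 K = -27.250 °C.
station 3: -18.3 °F = -27.944 °C.
Spread: (-27.250) − (-31.500) = 4.250 °C = 7.65 °F.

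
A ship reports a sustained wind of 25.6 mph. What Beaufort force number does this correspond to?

25.6 mph = 11.4 m/s, which is Beaufort 6 (strong breeze, 10.8–13.8 m/s).

Beaufort force 6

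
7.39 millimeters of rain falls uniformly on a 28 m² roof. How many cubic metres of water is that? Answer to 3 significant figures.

1 mm over 1 m² is 1 L, so volume = 7.39 × 28 = 206.92 L = 0.207 m³.

0.207 cubic metres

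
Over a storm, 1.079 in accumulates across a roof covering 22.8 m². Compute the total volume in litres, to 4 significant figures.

Depth: 1.079 in × 25.4 = 27.4066 mm.
1 mm over 1 m² is 1 L, so volume = 27.4066 × 22.8 = 624.87048 L ≈ 624.9 L.

624.9 litres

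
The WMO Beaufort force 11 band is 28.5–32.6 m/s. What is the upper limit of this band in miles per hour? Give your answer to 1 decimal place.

72.9 mph

28.5–32.6 m/s × 2.237 = 63.8–72.9 mph.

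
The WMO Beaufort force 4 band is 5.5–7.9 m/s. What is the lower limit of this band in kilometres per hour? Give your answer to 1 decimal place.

5.5–7.9 m/s × 3.6 = 19.8–28.4 km/h.

19.8 km/h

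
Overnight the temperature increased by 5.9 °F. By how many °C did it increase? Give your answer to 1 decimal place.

Converting a difference, only the 9/5 scale factor applies: Δ°C = 5.9 × 0.5556 = 3.3 °C.

3.3 °C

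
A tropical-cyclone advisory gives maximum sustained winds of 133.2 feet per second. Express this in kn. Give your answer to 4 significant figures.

78.92 kt

1 ft/s = 0.592484 kt, so 133.2 × 0.592484 = 78.92 kt.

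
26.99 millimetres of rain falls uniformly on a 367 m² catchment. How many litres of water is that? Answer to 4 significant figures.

1 mm over 1 m² is 1 L, so volume = 26.99 × 367 = 9905.33 L ≈ 9905 L.

9905 litres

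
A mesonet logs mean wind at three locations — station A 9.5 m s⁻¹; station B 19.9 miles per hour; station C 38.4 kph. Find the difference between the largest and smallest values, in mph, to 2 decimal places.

3.96 mph

station A: 9.5 m/s = 21.2509 mph.
station C: 38.4 km/h = 23.8607 mph.
Spread: 23.8607 − 19.9000 = 3.96 mph.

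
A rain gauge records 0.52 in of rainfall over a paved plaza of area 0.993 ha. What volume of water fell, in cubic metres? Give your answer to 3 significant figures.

Depth: 0.52 in × 25.4 = 13.208 mm.
Area: 0.993 ha = 9930 m².
1 mm over 1 m² is 1 L, so volume = 13.208 × 9930 = 131155.44 L = 131 m³.

131 cubic metres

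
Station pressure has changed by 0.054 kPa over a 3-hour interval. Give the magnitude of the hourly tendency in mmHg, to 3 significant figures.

0.054 kPa / 3 h × 7.50062 mmHg/kPa = 0.135 mmHg/h.

0.135 mmHg per hour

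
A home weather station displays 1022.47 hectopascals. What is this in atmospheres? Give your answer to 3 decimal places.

1 hPa = 0.000986923 atm, so 1022.47 × 0.000986923 = 1.009 atm.

1.009 atm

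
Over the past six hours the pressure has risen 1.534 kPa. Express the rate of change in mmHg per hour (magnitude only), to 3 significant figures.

1.534 kPa / 6 h × 7.50062 mmHg/kPa = 1.92 mmHg/h.

1.92 mmHg per hour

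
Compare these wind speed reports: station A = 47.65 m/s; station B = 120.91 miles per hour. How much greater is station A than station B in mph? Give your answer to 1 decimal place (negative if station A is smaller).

station A: 47.65 m/s = 106.590 mph.
Difference: 106.590 − 120.910 = -14.3 mph.

-14.3 mph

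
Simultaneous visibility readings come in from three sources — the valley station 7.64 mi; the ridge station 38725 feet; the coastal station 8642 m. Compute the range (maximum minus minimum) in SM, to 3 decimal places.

the ridge station: 38725 ft = 7.33428 SM.
the coastal station: 8642 m = 5.36989 SM.
Spread: 7.64000 − 5.36989 = 2.270 SM.

2.270 SM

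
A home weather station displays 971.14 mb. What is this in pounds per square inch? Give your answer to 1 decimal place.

14.1 psi

1 mb = 0.0145038 psi, so 971.14 × 0.0145038 = 14.1 psi.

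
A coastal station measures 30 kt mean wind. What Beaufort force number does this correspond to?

Beaufort force 7

30 kt lies in the Beaufort 7 band (near gale, 28–33 kt).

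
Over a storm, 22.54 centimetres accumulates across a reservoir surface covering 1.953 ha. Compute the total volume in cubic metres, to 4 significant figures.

Depth: 22.54 cm × 10 = 225.4 mm.
Area: 1.953 ha = 19530 m².
1 mm over 1 m² is 1 L, so volume = 225.4 × 19530 = 4402062 L = 4402 m³.

4402 cubic metres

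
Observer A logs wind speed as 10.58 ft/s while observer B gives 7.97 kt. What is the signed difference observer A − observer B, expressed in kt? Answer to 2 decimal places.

observer A: 10.58 ft/s = 6.2685 kt.
Difference: 6.2685 − 7.9700 = -1.70 kt.

-1.70 kt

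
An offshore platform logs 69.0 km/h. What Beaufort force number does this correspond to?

69.0 km/h = 19.2 m/s, which is Beaufort 8 (gale, 17.2–20.7 m/s).

Beaufort force 8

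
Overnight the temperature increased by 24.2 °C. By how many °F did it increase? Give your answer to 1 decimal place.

For a temperature change the 32° offset cancels: Δ°F = 24.2 × 1.8 = 43.6 °F.

43.6 °F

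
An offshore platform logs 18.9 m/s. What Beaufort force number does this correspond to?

18.9 m/s lies in the Beaufort 8 band (gale, 17.2–20.7 m/s).

Beaufort force 8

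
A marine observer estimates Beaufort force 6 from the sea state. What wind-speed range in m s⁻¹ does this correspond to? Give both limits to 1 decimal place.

10.8 to 13.8 m/s

Beaufort 6 (strong breeze) spans 10.8–13.8 m/s.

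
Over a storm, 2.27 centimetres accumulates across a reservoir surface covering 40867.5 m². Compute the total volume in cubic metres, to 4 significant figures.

927.7 cubic metres

Depth: 2.27 cm × 10 = 22.7 mm.
1 mm over 1 m² is 1 L, so volume = 22.7 × 40867.5 = 927692.25 L = 927.7 m³.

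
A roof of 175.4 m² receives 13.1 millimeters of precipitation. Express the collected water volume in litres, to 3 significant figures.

1 mm over 1 m² is 1 L, so volume = 13.1 × 175.4 = 2297.74 L ≈ 2300 L.

2300 litres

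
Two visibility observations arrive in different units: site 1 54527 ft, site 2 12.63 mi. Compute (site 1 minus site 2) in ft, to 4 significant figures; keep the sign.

-12160 ft

site 2: 12.63 SM = 66686.40 ft.
Difference: 54527.00 − 66686.40 = -12160 ft.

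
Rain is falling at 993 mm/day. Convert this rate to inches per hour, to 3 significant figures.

993 mm/day × 0.0393701 in/mm × 0.0416667 day/hour = 1.63 in/hour.

1.63 in/hour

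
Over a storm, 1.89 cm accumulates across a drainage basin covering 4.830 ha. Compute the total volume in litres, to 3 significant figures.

913000 litres

Depth: 1.89 cm × 10 = 18.9 mm.
Area: 4.830 ha = 48300 m².
1 mm over 1 m² is 1 L, so volume = 18.9 × 48300 = 912870 L ≈ 913000 L.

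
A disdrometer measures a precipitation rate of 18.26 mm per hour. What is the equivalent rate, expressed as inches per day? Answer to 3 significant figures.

18.26 mm/hour × 0.0393701 in/mm × 24 hour/day = 17.3 in/day.

17.3 in/day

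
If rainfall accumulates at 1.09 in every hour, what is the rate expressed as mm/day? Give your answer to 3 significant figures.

664 mm/day

1.09 in/hour × 25.4 mm/in × 24 hour/day = 664 mm/day.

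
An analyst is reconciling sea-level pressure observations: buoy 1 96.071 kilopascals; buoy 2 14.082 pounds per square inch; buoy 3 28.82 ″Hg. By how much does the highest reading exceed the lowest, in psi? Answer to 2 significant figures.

buoy 1: 96.071 kPa = 13.9339 psi.
buoy 3: 28.82 inHg = 14.1551 psi.
Spread: 14.1551 − 13.9339 = 0.22 psi.

0.22 psi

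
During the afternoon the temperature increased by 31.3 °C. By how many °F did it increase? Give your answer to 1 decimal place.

For a temperature change the 32° offset cancels: Δ°F = 31.3 × 1.8 = 56.3 °F.

56.3 °F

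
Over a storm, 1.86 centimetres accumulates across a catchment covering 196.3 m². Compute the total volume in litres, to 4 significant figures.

Depth: 1.86 cm × 10 = 18.6 mm.
1 mm over 1 m² is 1 L, so volume = 18.6 × 196.3 = 3651.18 L ≈ 3651 L.

3651 litres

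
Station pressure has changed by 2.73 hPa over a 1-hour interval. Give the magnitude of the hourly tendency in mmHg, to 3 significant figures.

2.05 mmHg per hour

2.73 hPa / 1 h × 0.750062 mmHg/hPa = 2.05 mmHg/h.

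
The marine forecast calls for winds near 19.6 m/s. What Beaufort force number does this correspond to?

19.6 m/s lies in the Beaufort 8 band (gale, 17.2–20.7 m/s).

Beaufort force 8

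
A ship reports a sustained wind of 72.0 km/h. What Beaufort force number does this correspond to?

72.0 km/h = 20.0 m/s, which is Beaufort 8 (gale, 17.2–20.7 m/s).

Beaufort force 8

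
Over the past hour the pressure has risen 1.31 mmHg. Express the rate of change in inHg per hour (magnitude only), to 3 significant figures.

1.31 mmHg / 1 h × 0.0393701 inHg/mmHg = 0.0516 inHg/h.

0.0516 inHg per hour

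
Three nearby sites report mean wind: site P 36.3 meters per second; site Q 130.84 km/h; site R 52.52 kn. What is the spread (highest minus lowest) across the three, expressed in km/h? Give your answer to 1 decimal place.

33.6 km/h

site P: 36.3 m/s = 130.680 km/h.
site R: 52.52 kt = 97.267 km/h.
Spread: 130.840 − 97.267 = 33.6 km/h.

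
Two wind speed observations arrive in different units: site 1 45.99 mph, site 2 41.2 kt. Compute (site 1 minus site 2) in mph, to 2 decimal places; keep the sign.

site 2: 41.2 kt = 47.4121 mph.
Difference: 45.9900 − 47.4121 = -1.42 mph.

-1.42 mph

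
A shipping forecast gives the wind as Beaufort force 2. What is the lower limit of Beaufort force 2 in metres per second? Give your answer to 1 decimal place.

1.6 m/s

Beaufort 2 (light breeze) spans 1.6–3.3 m/s.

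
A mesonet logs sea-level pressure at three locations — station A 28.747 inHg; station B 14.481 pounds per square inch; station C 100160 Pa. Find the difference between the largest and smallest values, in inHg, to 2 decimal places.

station B: 14.481 psi = 29.4836 inHg.
station C: 100160 Pa = 29.5772 inHg.
Spread: 29.5772 − 28.7470 = 0.83 inHg.

0.83 inHg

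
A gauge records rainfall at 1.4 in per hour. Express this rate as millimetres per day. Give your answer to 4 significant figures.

853.4 mm/day

1.4 in/hour × 25.4 mm/in × 24 hour/day = 853.4 mm/day.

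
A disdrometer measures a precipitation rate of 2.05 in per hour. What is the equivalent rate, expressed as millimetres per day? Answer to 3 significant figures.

2.05 in/hour × 25.4 mm/in × 24 hour/day = 1250 mm/day.

1250 mm/day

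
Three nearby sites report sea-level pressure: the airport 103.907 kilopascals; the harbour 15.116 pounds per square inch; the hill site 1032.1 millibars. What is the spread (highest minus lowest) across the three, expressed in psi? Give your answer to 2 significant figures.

0.15 psi

the airport: 103.907 kPa = 15.0704 psi.
the hill site: 1032.1 mb = 14.9693 psi.
Spread: 15.1160 − 14.9693 = 0.15 psi.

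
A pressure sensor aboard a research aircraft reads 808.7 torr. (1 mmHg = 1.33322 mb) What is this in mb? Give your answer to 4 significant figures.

1 mmHg = 1.33322 mb, so 808.7 × 1.33322 = 1078 mb.

1078 mb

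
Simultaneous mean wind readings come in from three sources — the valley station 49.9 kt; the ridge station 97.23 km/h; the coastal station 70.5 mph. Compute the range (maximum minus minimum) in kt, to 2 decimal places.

the ridge station: 97.23 km/h = 52.5000 kt.
the coastal station: 70.5 mph = 61.2628 kt.
Spread: 61.2628 − 49.9000 = 11.36 kt.

11.36 kt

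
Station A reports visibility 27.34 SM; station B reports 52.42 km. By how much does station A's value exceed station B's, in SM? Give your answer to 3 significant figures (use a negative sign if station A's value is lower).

station B: 52.42 km = 32.5723 SM.
Difference: 27.3400 − 32.5723 = -5.23 SM.

-5.23 SM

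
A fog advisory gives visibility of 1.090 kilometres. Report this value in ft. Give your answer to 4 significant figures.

3576 ft

1 km = 3280.84 ft, so 1.090 × 3280.84 = 3576 ft.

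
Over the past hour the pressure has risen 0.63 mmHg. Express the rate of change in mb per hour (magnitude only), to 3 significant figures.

0.63 mmHg / 1 h × 1.33322 mb/mmHg = 0.840 mb/h.

0.840 mb per hour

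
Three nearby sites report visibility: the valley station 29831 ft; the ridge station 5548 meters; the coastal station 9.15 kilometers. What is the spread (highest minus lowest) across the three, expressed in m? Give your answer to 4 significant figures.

3602 m

the valley station: 29831 ft = 9092.49 m.
the coastal station: 9.15 km = 9150.00 m.
Spread: 9150.00 − 5548.00 = 3602 m.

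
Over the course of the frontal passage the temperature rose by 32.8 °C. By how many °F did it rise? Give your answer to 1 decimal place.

A change of 1 °C equals a change of 1.8 °F: Δ°F = 32.8 × 1.8 = 59.0 °F.

59.0 °F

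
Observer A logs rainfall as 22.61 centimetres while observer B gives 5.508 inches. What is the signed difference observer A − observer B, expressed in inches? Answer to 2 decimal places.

3.39 in

observer A: 22.61 cm = 8.9016 in.
Difference: 8.9016 − 5.5080 = 3.39 in.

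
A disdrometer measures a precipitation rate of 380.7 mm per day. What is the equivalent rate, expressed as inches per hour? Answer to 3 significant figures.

0.625 in/hour

380.7 mm/day × 0.0393701 in/mm × 0.0416667 day/hour = 0.625 in/hour.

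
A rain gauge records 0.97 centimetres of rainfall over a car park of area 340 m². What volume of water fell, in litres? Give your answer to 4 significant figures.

3298 litres

Depth: 0.97 cm × 10 = 9.7 mm.
1 mm over 1 m² is 1 L, so volume = 9.7 × 340 = 3298 L.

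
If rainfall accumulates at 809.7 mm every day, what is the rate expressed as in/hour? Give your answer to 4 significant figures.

809.7 mm/day × 0.0393701 in/mm × 0.0416667 day/hour = 1.328 in/hour.

1.328 in/hour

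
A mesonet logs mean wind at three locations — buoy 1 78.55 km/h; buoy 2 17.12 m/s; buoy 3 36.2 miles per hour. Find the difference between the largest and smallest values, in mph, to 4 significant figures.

12.61 mph

buoy 1: 78.55 km/h = 48.8087 mph.
buoy 2: 17.12 m/s = 38.2963 mph.
Spread: 48.8087 − 36.2000 = 12.61 mph.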